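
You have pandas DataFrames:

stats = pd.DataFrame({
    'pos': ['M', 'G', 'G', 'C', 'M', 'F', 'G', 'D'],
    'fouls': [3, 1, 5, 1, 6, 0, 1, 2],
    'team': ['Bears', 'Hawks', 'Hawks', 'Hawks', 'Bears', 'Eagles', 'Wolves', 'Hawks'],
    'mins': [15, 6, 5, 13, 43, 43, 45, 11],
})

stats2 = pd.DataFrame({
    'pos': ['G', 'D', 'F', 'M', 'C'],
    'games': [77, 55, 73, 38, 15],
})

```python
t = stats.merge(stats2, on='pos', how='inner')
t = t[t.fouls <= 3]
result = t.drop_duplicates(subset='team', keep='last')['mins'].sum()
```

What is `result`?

114

merge on 'pos' (how='inner') → 8 rows:
  pos  fouls    team  mins  games
0   M      3   Bears    15     38
1   G      1   Hawks     6     77
2   G      5   Hawks     5     77
3   C      1   Hawks    13     15
4   M      6   Bears    43     38
5   F      0  Eagles    43     73
6   G      1  Wolves    45     77
7   D      2   Hawks    11     55
filter rows where fouls <= 3:
  pos  fouls    team  mins  games
0   M      3   Bears    15     38
1   G      1   Hawks     6     77
3   C      1   Hawks    13     15
5   F      0  Eagles    43     73
6   G      1  Wolves    45     77
7   D      2   Hawks    11     55
drop duplicate team (keep=last):
  pos  fouls    team  mins  games
0   M      3   Bears    15     38
5   F      0  Eagles    43     73
6   G      1  Wolves    45     77
7   D      2   Hawks    11     55
sum of column 'mins' → 114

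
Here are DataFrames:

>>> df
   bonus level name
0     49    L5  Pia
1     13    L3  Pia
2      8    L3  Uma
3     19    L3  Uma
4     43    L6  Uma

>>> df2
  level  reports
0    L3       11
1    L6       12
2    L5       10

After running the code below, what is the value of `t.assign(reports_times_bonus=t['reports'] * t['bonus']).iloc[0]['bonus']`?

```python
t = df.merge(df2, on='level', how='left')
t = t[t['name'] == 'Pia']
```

merge on 'level' (how='left') → 5 rows:
   bonus level name  reports
0     49    L5  Pia       10
1     13    L3  Pia       11
2      8    L3  Uma       11
3     19    L3  Uma       11
4     43    L6  Uma       12
filter rows where name == 'Pia':
   bonus level name  reports
0     49    L5  Pia       10
1     13    L3  Pia       11
add column reports_times_bonus = t['reports'] * t['bonus']:
   bonus level name  reports  reports_times_bonus
0     49    L5  Pia       10                  490
1     13    L3  Pia       11                  143
Hence 49.

49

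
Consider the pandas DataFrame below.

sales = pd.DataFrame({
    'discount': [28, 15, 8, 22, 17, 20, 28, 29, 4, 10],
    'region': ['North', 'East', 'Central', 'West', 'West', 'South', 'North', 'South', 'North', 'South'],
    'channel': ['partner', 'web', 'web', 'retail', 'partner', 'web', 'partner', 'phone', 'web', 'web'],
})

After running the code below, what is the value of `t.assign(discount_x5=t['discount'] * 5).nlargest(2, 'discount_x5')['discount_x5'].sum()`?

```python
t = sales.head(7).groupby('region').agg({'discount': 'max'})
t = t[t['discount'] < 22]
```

take first 7 rows:
   discount   region  channel
0        28    North  partner
1        15     East      web
2         8  Central      web
3        22     West   retail
4        17     West  partner
5        20    South      web
6        28    North  partner
group by region, max of discount:
         discount
region           
Central         8
East           15
North          28
South          20
West           22
filter rows where discount < 22:
         discount
region           
Central         8
East           15
South          20
add column discount_x5 = t['discount'] * 5:
         discount  discount_x5
region                        
Central         8           40
East           15           75
South          20          100
take 2 rows with largest discount_x5:
        discount  discount_x5
region                       
South         20          100
East          15           75

175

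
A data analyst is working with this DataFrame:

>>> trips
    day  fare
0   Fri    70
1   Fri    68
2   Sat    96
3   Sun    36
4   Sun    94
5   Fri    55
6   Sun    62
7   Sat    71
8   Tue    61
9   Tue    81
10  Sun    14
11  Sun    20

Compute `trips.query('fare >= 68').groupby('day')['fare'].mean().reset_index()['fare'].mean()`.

filter rows where fare >= 68:
   day  fare
0  Fri    70
1  Fri    68
2  Sat    96
4  Sun    94
7  Sat    71
9  Tue    81
group by day, mean of fare:
day
Fri    69.0
Sat    83.5
Sun    94.0
Tue    81.0
Name: fare, dtype: float64
reset_index():
   day  fare
0  Fri  69.0
1  Sat  83.5
2  Sun  94.0
3  Tue  81.0
Hence 81.875.

81.875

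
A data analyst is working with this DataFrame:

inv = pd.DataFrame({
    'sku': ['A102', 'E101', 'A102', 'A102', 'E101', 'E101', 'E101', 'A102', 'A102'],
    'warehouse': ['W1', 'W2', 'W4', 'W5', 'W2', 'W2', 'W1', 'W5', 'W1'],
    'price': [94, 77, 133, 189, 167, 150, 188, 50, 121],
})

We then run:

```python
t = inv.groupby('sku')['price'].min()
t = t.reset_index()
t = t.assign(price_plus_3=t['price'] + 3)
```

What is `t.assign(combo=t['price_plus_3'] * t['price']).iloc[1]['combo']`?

6160

group by sku, min of price:
sku
A102    50
E101    77
Name: price, dtype: int64
reset_index():
    sku  price
0  A102     50
1  E101     77
add column price_plus_3 = t['price'] + 3:
    sku  price  price_plus_3
0  A102     50            53
1  E101     77            80
add column combo = t['price_plus_3'] * t['price']:
    sku  price  price_plus_3  combo
0  A102     50            53   2650
1  E101     77            80   6160
Then the value at position 1, column 'combo': 6160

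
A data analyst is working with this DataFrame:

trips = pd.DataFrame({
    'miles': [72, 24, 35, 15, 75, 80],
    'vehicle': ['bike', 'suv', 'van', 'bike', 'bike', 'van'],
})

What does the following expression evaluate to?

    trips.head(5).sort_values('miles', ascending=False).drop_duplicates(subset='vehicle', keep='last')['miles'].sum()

74

take first 5 rows:
   miles vehicle
0     72    bike
1     24     suv
2     35     van
3     15    bike
4     75    bike
sort by miles descending:
   miles vehicle
4     75    bike
0     72    bike
2     35     van
1     24     suv
3     15    bike
drop duplicate vehicle (keep=last):
   miles vehicle
2     35     van
1     24     suv
3     15    bike
sum of column 'miles' → 74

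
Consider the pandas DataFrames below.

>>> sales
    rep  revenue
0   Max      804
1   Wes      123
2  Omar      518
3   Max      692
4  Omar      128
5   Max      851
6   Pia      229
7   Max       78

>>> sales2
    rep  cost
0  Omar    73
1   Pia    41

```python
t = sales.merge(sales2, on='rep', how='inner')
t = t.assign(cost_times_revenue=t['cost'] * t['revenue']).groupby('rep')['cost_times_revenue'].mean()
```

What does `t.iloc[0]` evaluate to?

merge on 'rep' (how='inner') → 3 rows:
    rep  revenue  cost
0  Omar      518    73
1  Omar      128    73
2   Pia      229    41
add column cost_times_revenue = t['cost'] * t['revenue']:
    rep  revenue  cost  cost_times_revenue
0  Omar      518    73               37814
1  Omar      128    73                9344
2   Pia      229    41                9389
group by rep, mean of cost_times_revenue:
rep
Omar    23579.0
Pia      9389.0
Name: cost_times_revenue, dtype: float64
The value at position 0 is 23579.0.

23579.0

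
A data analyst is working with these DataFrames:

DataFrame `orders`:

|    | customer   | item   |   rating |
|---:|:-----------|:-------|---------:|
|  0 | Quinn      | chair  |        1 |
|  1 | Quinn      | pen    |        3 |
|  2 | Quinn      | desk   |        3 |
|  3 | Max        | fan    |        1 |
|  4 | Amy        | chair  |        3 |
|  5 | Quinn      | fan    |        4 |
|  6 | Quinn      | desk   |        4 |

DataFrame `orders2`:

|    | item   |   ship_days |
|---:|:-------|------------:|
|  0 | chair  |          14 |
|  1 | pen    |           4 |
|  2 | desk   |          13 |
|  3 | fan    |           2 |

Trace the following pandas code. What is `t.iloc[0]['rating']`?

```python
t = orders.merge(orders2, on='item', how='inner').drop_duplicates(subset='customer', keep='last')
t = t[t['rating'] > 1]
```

merge on 'item' (how='inner') → 7 rows:
  customer   item  rating  ship_days
0    Quinn  chair       1         14
1    Quinn    pen       3          4
2    Quinn   desk       3         13
3      Max    fan       1          2
4      Amy  chair       3         14
5    Quinn    fan       4          2
6    Quinn   desk       4         13
drop duplicate customer (keep=last):
  customer   item  rating  ship_days
3      Max    fan       1          2
4      Amy  chair       3         14
6    Quinn   desk       4         13
filter rows where rating > 1:
  customer   item  rating  ship_days
4      Amy  chair       3         14
6    Quinn   desk       4         13
Hence 3.

3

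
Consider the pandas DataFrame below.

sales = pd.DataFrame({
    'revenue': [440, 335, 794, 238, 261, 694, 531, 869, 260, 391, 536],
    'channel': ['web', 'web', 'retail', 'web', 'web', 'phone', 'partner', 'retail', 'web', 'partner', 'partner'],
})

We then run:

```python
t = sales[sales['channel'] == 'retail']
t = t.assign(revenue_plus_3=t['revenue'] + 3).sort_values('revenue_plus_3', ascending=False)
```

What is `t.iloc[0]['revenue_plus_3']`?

872

filter rows where channel == 'retail':
   revenue channel
2      794  retail
7      869  retail
add column revenue_plus_3 = t['revenue'] + 3:
   revenue channel  revenue_plus_3
2      794  retail             797
7      869  retail             872
sort by revenue_plus_3 descending:
   revenue channel  revenue_plus_3
7      869  retail             872
2      794  retail             797
Hence 872.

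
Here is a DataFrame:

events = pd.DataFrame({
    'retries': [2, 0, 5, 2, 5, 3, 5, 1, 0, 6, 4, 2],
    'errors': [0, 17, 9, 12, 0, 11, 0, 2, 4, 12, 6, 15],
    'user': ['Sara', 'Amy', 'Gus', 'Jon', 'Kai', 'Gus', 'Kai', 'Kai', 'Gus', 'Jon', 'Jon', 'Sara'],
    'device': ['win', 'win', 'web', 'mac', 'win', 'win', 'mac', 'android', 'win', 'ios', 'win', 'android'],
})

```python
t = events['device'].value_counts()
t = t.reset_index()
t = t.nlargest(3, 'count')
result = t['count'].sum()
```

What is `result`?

10

value_counts of device:
device
win        6
mac        2
android    2
web        1
ios        1
Name: count, dtype: int64
reset_index():
    device  count
0      win      6
1      mac      2
2  android      2
3      web      1
4      ios      1
take 3 rows with largest count:
    device  count
0      win      6
1      mac      2
2  android      2
Finally, sum of column 'count' = 10.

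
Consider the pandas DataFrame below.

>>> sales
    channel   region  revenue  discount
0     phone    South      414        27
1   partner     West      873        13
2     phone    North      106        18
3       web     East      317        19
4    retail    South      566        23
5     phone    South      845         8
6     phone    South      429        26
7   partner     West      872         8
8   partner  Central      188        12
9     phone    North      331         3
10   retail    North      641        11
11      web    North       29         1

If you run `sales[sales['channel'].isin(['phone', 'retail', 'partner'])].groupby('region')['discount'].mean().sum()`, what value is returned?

54.1666666667

filter rows where channel in ['phone', 'retail', 'partner']:
    channel   region  revenue  discount
0     phone    South      414        27
1   partner     West      873        13
2     phone    North      106        18
4    retail    South      566        23
5     phone    South      845         8
6     phone    South      429        26
7   partner     West      872         8
8   partner  Central      188        12
9     phone    North      331         3
10   retail    North      641        11
group by region, mean of discount:
region
Central    12.000000
North      10.666667
South      21.000000
West       10.500000
Name: discount, dtype: float64
The sum of the resulting series is 54.1666666667.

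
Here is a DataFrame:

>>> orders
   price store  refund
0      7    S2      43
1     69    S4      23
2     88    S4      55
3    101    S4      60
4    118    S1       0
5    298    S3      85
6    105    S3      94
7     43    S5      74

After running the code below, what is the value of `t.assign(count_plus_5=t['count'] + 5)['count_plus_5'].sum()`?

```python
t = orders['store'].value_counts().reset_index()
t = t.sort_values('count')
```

33

value_counts of store:
store
S4    3
S3    2
S2    1
S1    1
S5    1
Name: count, dtype: int64
reset_index():
  store  count
0    S4      3
1    S3      2
2    S2      1
3    S1      1
4    S5      1
sort by count:
  store  count
2    S2      1
3    S1      1
4    S5      1
1    S3      2
0    S4      3
add column count_plus_5 = t['count'] + 5:
  store  count  count_plus_5
2    S2      1             6
3    S1      1             6
4    S5      1             6
1    S3      2             7
0    S4      3             8
sum of column 'count_plus_5' → 33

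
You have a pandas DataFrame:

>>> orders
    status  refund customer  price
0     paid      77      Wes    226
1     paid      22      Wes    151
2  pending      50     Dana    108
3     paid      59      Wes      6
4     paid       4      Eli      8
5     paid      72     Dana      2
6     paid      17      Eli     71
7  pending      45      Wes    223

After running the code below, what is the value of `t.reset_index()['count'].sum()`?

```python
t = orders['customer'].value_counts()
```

value_counts of customer:
customer
Wes     4
Dana    2
Eli     2
Name: count, dtype: int64
reset_index():
  customer  count
0      Wes      4
1     Dana      2
2      Eli      2
Finally, sum of column 'count' = 8.

8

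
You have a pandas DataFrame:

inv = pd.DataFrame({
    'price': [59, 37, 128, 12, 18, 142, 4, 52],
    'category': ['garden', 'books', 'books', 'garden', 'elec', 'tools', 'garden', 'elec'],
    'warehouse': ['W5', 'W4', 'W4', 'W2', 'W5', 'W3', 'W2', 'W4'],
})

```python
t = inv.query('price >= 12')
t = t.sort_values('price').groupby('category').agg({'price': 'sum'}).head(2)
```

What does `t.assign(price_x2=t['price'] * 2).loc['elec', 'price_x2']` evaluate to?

filter rows where price >= 12:
   price category warehouse
0     59   garden        W5
1     37    books        W4
2    128    books        W4
3     12   garden        W2
4     18     elec        W5
5    142    tools        W3
7     52     elec        W4
sort by price:
   price category warehouse
3     12   garden        W2
4     18     elec        W5
1     37    books        W4
7     52     elec        W4
0     59   garden        W5
2    128    books        W4
5    142    tools        W3
group by category, sum of price:
          price
category       
books       165
elec         70
garden       71
tools       142
take first 2 rows:
          price
category       
books       165
elec         70
add column price_x2 = t['price'] * 2:
          price  price_x2
category                 
books       165       330
elec         70       140

140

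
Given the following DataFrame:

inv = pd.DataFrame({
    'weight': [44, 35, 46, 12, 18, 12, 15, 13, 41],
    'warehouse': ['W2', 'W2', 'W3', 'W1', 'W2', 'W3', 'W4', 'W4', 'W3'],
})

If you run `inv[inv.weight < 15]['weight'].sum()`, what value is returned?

filter rows where weight < 15:
   weight warehouse
3      12        W1
5      12        W3
7      13        W4

37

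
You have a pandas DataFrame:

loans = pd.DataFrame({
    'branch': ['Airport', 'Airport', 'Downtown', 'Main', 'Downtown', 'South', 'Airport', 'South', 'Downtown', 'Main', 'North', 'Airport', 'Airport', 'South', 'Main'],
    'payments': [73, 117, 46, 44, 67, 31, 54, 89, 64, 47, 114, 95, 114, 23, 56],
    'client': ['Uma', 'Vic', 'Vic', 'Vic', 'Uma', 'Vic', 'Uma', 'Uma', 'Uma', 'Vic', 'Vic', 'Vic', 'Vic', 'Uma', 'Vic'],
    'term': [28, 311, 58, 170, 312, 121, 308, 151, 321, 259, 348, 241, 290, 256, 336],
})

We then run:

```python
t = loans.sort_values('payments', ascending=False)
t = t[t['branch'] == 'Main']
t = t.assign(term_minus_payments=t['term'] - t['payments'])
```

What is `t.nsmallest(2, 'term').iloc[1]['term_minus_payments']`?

sort by payments descending:
      branch  payments client  term
1    Airport       117    Vic   311
10     North       114    Vic   348
12   Airport       114    Vic   290
11   Airport        95    Vic   241
7      South        89    Uma   151
0    Airport        73    Uma    28
4   Downtown        67    Uma   312
8   Downtown        64    Uma   321
14      Main        56    Vic   336
6    Airport        54    Uma   308
9       Main        47    Vic   259
2   Downtown        46    Vic    58
3       Main        44    Vic   170
5      South        31    Vic   121
13     South        23    Uma   256
filter rows where branch == 'Main':
   branch  payments client  term
14   Main        56    Vic   336
9    Main        47    Vic   259
3    Main        44    Vic   170
add column term_minus_payments = t['term'] - t['payments']:
   branch  payments client  term  term_minus_payments
14   Main        56    Vic   336                  280
9    Main        47    Vic   259                  212
3    Main        44    Vic   170                  126
take 2 rows with smallest term:
  branch  payments client  term  term_minus_payments
3   Main        44    Vic   170                  126
9   Main        47    Vic   259                  212
value at position 1, column 'term_minus_payments' → 212

212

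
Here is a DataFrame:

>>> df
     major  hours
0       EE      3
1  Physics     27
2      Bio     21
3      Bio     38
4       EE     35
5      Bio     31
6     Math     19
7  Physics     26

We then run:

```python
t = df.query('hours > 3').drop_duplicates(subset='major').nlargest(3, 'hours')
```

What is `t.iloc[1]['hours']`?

filter rows where hours > 3:
     major  hours
1  Physics     27
2      Bio     21
3      Bio     38
4       EE     35
5      Bio     31
6     Math     19
7  Physics     26
drop duplicate major (keep=first):
     major  hours
1  Physics     27
2      Bio     21
4       EE     35
6     Math     19
take 3 rows with largest hours:
     major  hours
4       EE     35
1  Physics     27
2      Bio     21
Finally, value at position 1, column 'hours' = 27.

27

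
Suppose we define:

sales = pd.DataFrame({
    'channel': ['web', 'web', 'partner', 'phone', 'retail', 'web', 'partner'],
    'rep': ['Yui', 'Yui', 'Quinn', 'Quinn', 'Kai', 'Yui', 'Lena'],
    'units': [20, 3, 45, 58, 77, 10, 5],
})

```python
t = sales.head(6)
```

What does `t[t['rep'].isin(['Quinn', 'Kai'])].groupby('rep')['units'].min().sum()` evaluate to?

take first 6 rows:
   channel    rep  units
0      web    Yui     20
1      web    Yui      3
2  partner  Quinn     45
3    phone  Quinn     58
4   retail    Kai     77
5      web    Yui     10
filter rows where rep in ['Quinn', 'Kai']:
   channel    rep  units
2  partner  Quinn     45
3    phone  Quinn     58
4   retail    Kai     77
group by rep, min of units:
rep
Kai      77
Quinn    45
Name: units, dtype: int64
So sum() = 122.

122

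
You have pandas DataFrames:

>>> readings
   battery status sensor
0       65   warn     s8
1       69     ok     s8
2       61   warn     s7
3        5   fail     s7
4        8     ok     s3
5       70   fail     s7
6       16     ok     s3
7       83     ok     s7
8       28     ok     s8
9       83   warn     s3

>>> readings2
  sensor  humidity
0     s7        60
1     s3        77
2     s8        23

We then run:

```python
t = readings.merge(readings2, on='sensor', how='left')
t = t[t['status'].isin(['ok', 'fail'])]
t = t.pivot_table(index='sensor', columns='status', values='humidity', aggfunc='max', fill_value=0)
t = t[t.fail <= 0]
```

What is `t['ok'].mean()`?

50.0

merge on 'sensor' (how='left') → 10 rows:
   battery status sensor  humidity
0       65   warn     s8        23
1       69     ok     s8        23
2       61   warn     s7        60
3        5   fail     s7        60
4        8     ok     s3        77
5       70   fail     s7        60
6       16     ok     s3        77
7       83     ok     s7        60
8       28     ok     s8        23
9       83   warn     s3        77
filter rows where status in ['ok', 'fail']:
   battery status sensor  humidity
1       69     ok     s8        23
3        5   fail     s7        60
4        8     ok     s3        77
5       70   fail     s7        60
6       16     ok     s3        77
7       83     ok     s7        60
8       28     ok     s8        23
pivot: rows=sensor, cols=status, max(humidity):
status  fail  ok
sensor          
s3         0  77
s7        60  60
s8         0  23
filter rows where fail <= 0:
status  fail  ok
sensor          
s3         0  77
s8         0  23
The mean of column 'ok' is 50.0.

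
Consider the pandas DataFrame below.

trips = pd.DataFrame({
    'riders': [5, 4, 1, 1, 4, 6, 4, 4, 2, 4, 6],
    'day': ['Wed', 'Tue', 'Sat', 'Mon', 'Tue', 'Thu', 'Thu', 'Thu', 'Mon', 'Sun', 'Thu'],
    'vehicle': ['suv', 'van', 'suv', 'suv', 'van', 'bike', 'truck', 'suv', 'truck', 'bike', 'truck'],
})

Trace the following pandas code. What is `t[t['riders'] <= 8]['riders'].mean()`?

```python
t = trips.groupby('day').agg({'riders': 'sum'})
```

group by day, sum of riders:
     riders
day        
Mon       3
Sat       1
Sun       4
Thu      20
Tue       8
Wed       5
filter rows where riders <= 8:
     riders
day        
Mon       3
Sat       1
Sun       4
Tue       8
Wed       5
Then the mean of column 'riders': 4.2

4.2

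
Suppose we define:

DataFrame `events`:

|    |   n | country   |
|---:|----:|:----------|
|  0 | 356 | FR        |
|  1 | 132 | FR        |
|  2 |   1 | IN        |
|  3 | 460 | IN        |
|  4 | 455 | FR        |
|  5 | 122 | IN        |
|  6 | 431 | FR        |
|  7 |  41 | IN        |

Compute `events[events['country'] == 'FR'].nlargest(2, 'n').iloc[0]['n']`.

455

filter rows where country == 'FR':
     n country
0  356      FR
1  132      FR
4  455      FR
6  431      FR
take 2 rows with largest n:
     n country
4  455      FR
6  431      FR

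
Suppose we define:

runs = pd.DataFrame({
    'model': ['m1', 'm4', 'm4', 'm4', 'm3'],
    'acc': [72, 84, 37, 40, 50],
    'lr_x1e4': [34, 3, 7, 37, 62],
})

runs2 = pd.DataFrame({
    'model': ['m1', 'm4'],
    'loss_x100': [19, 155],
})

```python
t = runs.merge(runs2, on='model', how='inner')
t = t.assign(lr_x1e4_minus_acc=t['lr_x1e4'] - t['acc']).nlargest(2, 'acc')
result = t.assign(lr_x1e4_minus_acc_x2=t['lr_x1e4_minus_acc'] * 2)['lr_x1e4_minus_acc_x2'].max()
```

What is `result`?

merge on 'model' (how='inner') → 4 rows:
  model  acc  lr_x1e4  loss_x100
0    m1   72       34         19
1    m4   84        3        155
2    m4   37        7        155
3    m4   40       37        155
add column lr_x1e4_minus_acc = t['lr_x1e4'] - t['acc']:
  model  acc  lr_x1e4  loss_x100  lr_x1e4_minus_acc
0    m1   72       34         19                -38
1    m4   84        3        155                -81
2    m4   37        7        155                -30
3    m4   40       37        155                 -3
take 2 rows with largest acc:
  model  acc  lr_x1e4  loss_x100  lr_x1e4_minus_acc
1    m4   84        3        155                -81
0    m1   72       34         19                -38
add column lr_x1e4_minus_acc_x2 = t['lr_x1e4_minus_acc'] * 2:
  model  acc  lr_x1e4  loss_x100  lr_x1e4_minus_acc  lr_x1e4_minus_acc_x2
1    m4   84        3        155                -81                  -162
0    m1   72       34         19                -38                   -76
Then the max of column 'lr_x1e4_minus_acc_x2': -76

-76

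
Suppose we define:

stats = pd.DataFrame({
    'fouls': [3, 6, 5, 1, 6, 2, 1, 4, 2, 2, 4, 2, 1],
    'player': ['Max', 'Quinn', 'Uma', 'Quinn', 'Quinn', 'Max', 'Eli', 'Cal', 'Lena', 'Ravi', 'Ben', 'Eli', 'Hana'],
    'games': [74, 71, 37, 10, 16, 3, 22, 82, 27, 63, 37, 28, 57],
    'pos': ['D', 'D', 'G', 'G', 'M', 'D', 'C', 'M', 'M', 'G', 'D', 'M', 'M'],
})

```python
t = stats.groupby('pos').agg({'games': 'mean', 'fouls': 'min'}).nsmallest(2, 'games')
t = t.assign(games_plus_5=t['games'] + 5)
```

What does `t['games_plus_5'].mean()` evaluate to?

34.3333333333

group by pos: mean(games), min(fouls):
         games  fouls
pos                  
C    22.000000      1
D    46.250000      2
G    36.666667      1
M    42.000000      1
take 2 rows with smallest games:
         games  fouls
pos                  
C    22.000000      1
G    36.666667      1
add column games_plus_5 = t['games'] + 5:
         games  fouls  games_plus_5
pos                                
C    22.000000      1     27.000000
G    36.666667      1     41.666667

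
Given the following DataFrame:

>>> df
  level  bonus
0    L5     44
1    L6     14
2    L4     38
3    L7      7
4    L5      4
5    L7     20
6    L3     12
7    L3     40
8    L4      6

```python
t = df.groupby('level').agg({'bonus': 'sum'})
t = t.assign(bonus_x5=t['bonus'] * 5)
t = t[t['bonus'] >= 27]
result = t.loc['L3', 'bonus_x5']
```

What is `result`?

260

group by level, sum of bonus:
       bonus
level       
L3        52
L4        44
L5        48
L6        14
L7        27
add column bonus_x5 = t['bonus'] * 5:
       bonus  bonus_x5
level                 
L3        52       260
L4        44       220
L5        48       240
L6        14        70
L7        27       135
filter rows where bonus >= 27:
       bonus  bonus_x5
level                 
L3        52       260
L4        44       220
L5        48       240
L7        27       135
Reading off the value at row 'L3', column 'bonus_x5', we get 260.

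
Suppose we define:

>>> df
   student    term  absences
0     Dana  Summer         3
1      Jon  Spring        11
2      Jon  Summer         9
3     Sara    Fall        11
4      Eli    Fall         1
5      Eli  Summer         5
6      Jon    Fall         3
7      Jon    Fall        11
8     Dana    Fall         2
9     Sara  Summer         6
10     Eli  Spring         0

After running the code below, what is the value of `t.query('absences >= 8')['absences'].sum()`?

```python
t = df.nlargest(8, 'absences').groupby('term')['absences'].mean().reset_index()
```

19.3333333333

take 8 rows with largest absences:
  student    term  absences
1     Jon  Spring        11
3    Sara    Fall        11
7     Jon    Fall        11
2     Jon  Summer         9
9    Sara  Summer         6
5     Eli  Summer         5
0    Dana  Summer         3
6     Jon    Fall         3
group by term, mean of absences:
term
Fall       8.333333
Spring    11.000000
Summer     5.750000
Name: absences, dtype: float64
reset_index():
     term   absences
0    Fall   8.333333
1  Spring  11.000000
2  Summer   5.750000
filter rows where absences >= 8:
     term   absences
0    Fall   8.333333
1  Spring  11.000000
Reading off the sum of column 'absences', we get 19.3333333333.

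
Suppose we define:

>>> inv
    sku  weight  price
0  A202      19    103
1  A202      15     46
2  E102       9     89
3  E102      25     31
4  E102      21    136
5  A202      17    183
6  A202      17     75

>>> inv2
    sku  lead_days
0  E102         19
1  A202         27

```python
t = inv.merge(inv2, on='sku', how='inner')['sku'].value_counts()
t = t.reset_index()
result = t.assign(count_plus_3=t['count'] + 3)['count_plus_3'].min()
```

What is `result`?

merge on 'sku' (how='inner') → 7 rows:
    sku  weight  price  lead_days
0  A202      19    103         27
1  A202      15     46         27
2  E102       9     89         19
3  E102      25     31         19
4  E102      21    136         19
5  A202      17    183         27
6  A202      17     75         27
value_counts of sku:
sku
A202    4
E102    3
Name: count, dtype: int64
reset_index():
    sku  count
0  A202      4
1  E102      3
add column count_plus_3 = t['count'] + 3:
    sku  count  count_plus_3
0  A202      4             7
1  E102      3             6
Reading off the min of column 'count_plus_3', we get 6.

6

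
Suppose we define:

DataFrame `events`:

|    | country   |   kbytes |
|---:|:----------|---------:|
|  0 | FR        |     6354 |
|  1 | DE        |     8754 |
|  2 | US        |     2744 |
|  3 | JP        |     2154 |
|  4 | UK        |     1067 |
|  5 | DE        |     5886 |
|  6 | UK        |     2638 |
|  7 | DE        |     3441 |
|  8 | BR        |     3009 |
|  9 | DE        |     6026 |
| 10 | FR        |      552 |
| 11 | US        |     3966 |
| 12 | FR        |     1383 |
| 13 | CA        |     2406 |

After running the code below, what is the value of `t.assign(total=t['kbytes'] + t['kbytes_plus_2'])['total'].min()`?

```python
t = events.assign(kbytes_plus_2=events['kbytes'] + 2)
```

add column kbytes_plus_2 = events['kbytes'] + 2:
   country  kbytes  kbytes_plus_2
0       FR    6354           6356
1       DE    8754           8756
2       US    2744           2746
3       JP    2154           2156
4       UK    1067           1069
5       DE    5886           5888
6       UK    2638           2640
7       DE    3441           3443
8       BR    3009           3011
9       DE    6026           6028
10      FR     552            554
11      US    3966           3968
12      FR    1383           1385
13      CA    2406           2408
add column total = t['kbytes'] + t['kbytes_plus_2']:
   country  kbytes  kbytes_plus_2  total
0       FR    6354           6356  12710
1       DE    8754           8756  17510
2       US    2744           2746   5490
3       JP    2154           2156   4310
4       UK    1067           1069   2136
5       DE    5886           5888  11774
6       UK    2638           2640   5278
7       DE    3441           3443   6884
8       BR    3009           3011   6020
9       DE    6026           6028  12054
10      FR     552            554   1106
11      US    3966           3968   7934
12      FR    1383           1385   2768
13      CA    2406           2408   4814

1106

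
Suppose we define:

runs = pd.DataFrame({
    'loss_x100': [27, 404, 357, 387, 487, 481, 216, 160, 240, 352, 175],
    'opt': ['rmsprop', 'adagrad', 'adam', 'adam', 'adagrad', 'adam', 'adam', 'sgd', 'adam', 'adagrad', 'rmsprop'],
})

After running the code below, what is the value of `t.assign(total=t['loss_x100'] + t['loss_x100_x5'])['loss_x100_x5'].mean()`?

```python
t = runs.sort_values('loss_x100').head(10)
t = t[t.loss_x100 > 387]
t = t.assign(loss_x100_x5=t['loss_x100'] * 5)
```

sort by loss_x100:
    loss_x100      opt
0          27  rmsprop
7         160      sgd
10        175  rmsprop
6         216     adam
8         240     adam
9         352  adagrad
2         357     adam
3         387     adam
1         404  adagrad
5         481     adam
4         487  adagrad
take first 10 rows:
    loss_x100      opt
0          27  rmsprop
7         160      sgd
10        175  rmsprop
6         216     adam
8         240     adam
9         352  adagrad
2         357     adam
3         387     adam
1         404  adagrad
5         481     adam
filter rows where loss_x100 > 387:
   loss_x100      opt
1        404  adagrad
5        481     adam
add column loss_x100_x5 = t['loss_x100'] * 5:
   loss_x100      opt  loss_x100_x5
1        404  adagrad          2020
5        481     adam          2405
add column total = t['loss_x100'] + t['loss_x100_x5']:
   loss_x100      opt  loss_x100_x5  total
1        404  adagrad          2020   2424
5        481     adam          2405   2886
Finally, mean of column 'loss_x100_x5' = 2212.5.

2212.5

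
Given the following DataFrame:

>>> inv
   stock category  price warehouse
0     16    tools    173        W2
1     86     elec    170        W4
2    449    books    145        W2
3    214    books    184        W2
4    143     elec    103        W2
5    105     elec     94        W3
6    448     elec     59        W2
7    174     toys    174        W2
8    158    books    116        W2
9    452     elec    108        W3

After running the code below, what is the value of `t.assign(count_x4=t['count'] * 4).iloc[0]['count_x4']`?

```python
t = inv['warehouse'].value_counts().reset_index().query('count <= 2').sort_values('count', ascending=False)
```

value_counts of warehouse:
warehouse
W2    7
W3    2
W4    1
Name: count, dtype: int64
reset_index():
  warehouse  count
0        W2      7
1        W3      2
2        W4      1
filter rows where count <= 2:
  warehouse  count
1        W3      2
2        W4      1
sort by count descending:
  warehouse  count
1        W3      2
2        W4      1
add column count_x4 = t['count'] * 4:
  warehouse  count  count_x4
1        W3      2         8
2        W4      1         4

8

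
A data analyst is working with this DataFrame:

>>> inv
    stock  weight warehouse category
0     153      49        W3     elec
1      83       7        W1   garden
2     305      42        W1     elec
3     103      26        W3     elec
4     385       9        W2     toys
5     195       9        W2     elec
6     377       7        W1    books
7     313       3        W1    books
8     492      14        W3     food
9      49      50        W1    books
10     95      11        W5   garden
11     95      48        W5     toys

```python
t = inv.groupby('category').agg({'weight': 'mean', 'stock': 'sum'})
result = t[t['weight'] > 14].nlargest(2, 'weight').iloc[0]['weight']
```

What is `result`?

31.5

group by category: mean(weight), sum(stock):
          weight  stock
category               
books       20.0    739
elec        31.5    756
food        14.0    492
garden       9.0    178
toys        28.5    480
filter rows where weight > 14:
          weight  stock
category               
books       20.0    739
elec        31.5    756
toys        28.5    480
take 2 rows with largest weight:
          weight  stock
category               
elec        31.5    756
toys        28.5    480
The value at position 0, column 'weight' is 31.5.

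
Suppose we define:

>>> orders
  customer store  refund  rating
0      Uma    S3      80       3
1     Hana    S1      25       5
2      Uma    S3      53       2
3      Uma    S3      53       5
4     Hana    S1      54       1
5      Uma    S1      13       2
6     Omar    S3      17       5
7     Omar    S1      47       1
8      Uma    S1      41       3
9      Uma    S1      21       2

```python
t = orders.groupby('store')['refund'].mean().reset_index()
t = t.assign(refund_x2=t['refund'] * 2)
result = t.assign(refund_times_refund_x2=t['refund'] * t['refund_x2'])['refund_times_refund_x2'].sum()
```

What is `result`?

group by store, mean of refund:
store
S1    33.50
S3    50.75
Name: refund, dtype: float64
reset_index():
  store  refund
0    S1   33.50
1    S3   50.75
add column refund_x2 = t['refund'] * 2:
  store  refund  refund_x2
0    S1   33.50       67.0
1    S3   50.75      101.5
add column refund_times_refund_x2 = t['refund'] * t['refund_x2']:
  store  refund  refund_x2  refund_times_refund_x2
0    S1   33.50       67.0                2244.500
1    S3   50.75      101.5                5151.125

7395.625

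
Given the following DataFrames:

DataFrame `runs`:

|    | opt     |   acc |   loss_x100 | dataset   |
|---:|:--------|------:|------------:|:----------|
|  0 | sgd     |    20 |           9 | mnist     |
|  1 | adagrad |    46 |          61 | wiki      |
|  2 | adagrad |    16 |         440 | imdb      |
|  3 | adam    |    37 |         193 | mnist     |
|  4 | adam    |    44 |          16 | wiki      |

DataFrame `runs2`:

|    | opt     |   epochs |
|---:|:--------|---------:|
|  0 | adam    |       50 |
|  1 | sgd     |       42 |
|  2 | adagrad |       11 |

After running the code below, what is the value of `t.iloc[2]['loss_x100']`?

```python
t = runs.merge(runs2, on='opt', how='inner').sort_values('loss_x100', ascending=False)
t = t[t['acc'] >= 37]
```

merge on 'opt' (how='inner') → 5 rows:
       opt  acc  loss_x100 dataset  epochs
0      sgd   20          9   mnist      42
1  adagrad   46         61    wiki      11
2  adagrad   16        440    imdb      11
3     adam   37        193   mnist      50
4     adam   44         16    wiki      50
sort by loss_x100 descending:
       opt  acc  loss_x100 dataset  epochs
2  adagrad   16        440    imdb      11
3     adam   37        193   mnist      50
1  adagrad   46         61    wiki      11
4     adam   44         16    wiki      50
0      sgd   20          9   mnist      42
filter rows where acc >= 37:
       opt  acc  loss_x100 dataset  epochs
3     adam   37        193   mnist      50
1  adagrad   46         61    wiki      11
4     adam   44         16    wiki      50

16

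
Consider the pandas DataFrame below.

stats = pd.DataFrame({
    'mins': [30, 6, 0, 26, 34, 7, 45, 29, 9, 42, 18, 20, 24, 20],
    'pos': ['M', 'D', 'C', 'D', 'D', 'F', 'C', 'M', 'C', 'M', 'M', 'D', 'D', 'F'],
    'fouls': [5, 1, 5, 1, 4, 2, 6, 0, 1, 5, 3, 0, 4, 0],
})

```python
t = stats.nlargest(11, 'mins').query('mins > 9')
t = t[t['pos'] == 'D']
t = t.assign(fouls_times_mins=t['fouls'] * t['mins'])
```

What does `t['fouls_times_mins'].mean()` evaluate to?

take 11 rows with largest mins:
    mins pos  fouls
6     45   C      6
9     42   M      5
4     34   D      4
0     30   M      5
7     29   M      0
3     26   D      1
12    24   D      4
11    20   D      0
13    20   F      0
10    18   M      3
8      9   C      1
filter rows where mins > 9:
    mins pos  fouls
6     45   C      6
9     42   M      5
4     34   D      4
0     30   M      5
7     29   M      0
3     26   D      1
12    24   D      4
11    20   D      0
13    20   F      0
10    18   M      3
filter rows where pos == 'D':
    mins pos  fouls
4     34   D      4
3     26   D      1
12    24   D      4
11    20   D      0
add column fouls_times_mins = t['fouls'] * t['mins']:
    mins pos  fouls  fouls_times_mins
4     34   D      4               136
3     26   D      1                26
12    24   D      4                96
11    20   D      0                 0
mean of column 'fouls_times_mins' → 64.5

64.5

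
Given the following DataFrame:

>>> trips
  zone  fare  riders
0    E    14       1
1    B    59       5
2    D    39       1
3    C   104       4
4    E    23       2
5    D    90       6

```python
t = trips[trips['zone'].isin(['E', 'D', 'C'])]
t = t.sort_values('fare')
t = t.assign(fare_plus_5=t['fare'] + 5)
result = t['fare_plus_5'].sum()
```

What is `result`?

filter rows where zone in ['E', 'D', 'C']:
  zone  fare  riders
0    E    14       1
2    D    39       1
3    C   104       4
4    E    23       2
5    D    90       6
sort by fare:
  zone  fare  riders
0    E    14       1
4    E    23       2
2    D    39       1
5    D    90       6
3    C   104       4
add column fare_plus_5 = t['fare'] + 5:
  zone  fare  riders  fare_plus_5
0    E    14       1           19
4    E    23       2           28
2    D    39       1           44
5    D    90       6           95
3    C   104       4          109
Hence 295.

295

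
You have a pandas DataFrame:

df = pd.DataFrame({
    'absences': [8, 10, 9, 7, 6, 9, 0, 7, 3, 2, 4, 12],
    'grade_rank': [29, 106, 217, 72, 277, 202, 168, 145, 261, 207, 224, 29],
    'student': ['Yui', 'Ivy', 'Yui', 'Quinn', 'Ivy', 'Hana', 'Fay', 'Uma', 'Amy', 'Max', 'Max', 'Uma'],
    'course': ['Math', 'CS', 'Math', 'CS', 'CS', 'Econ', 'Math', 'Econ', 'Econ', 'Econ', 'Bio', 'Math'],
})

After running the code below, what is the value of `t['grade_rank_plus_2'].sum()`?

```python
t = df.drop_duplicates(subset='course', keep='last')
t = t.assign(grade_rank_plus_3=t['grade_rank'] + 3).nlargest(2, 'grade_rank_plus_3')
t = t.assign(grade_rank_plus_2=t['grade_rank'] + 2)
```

drop duplicate course (keep=last):
    absences  grade_rank student course
4          6         277     Ivy     CS
9          2         207     Max   Econ
10         4         224     Max    Bio
11        12          29     Uma   Math
add column grade_rank_plus_3 = t['grade_rank'] + 3:
    absences  grade_rank student course  grade_rank_plus_3
4          6         277     Ivy     CS                280
9          2         207     Max   Econ                210
10         4         224     Max    Bio                227
11        12          29     Uma   Math                 32
take 2 rows with largest grade_rank_plus_3:
    absences  grade_rank student course  grade_rank_plus_3
4          6         277     Ivy     CS                280
10         4         224     Max    Bio                227
add column grade_rank_plus_2 = t['grade_rank'] + 2:
    absences  grade_rank student course  grade_rank_plus_3  grade_rank_plus_2
4          6         277     Ivy     CS                280                279
10         4         224     Max    Bio                227                226

505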